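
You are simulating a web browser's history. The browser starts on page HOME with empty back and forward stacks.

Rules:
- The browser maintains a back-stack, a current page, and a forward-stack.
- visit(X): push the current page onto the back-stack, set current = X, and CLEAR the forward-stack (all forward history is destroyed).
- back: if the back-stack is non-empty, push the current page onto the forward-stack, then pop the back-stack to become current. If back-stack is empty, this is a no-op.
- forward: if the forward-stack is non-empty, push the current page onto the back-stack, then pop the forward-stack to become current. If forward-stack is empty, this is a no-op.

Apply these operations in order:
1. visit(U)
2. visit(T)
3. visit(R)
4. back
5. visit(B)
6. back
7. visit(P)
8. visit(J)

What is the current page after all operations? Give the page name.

After 1 (visit(U)): cur=U back=1 fwd=0
After 2 (visit(T)): cur=T back=2 fwd=0
After 3 (visit(R)): cur=R back=3 fwd=0
After 4 (back): cur=T back=2 fwd=1
After 5 (visit(B)): cur=B back=3 fwd=0
After 6 (back): cur=T back=2 fwd=1
After 7 (visit(P)): cur=P back=3 fwd=0
After 8 (visit(J)): cur=J back=4 fwd=0

Answer: J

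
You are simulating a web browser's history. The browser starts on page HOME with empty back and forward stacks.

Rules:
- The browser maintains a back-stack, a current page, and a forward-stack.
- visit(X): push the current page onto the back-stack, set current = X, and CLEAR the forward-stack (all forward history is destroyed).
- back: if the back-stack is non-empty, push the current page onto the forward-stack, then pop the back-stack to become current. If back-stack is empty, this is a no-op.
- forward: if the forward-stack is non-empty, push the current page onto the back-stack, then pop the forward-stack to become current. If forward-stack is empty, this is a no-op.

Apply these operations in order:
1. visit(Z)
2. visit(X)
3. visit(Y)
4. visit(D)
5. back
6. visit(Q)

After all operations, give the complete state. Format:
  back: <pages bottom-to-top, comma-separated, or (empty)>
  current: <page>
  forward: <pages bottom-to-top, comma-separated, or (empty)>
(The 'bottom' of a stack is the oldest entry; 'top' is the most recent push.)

Answer: back: HOME,Z,X,Y
current: Q
forward: (empty)

Derivation:
After 1 (visit(Z)): cur=Z back=1 fwd=0
After 2 (visit(X)): cur=X back=2 fwd=0
After 3 (visit(Y)): cur=Y back=3 fwd=0
After 4 (visit(D)): cur=D back=4 fwd=0
After 5 (back): cur=Y back=3 fwd=1
After 6 (visit(Q)): cur=Q back=4 fwd=0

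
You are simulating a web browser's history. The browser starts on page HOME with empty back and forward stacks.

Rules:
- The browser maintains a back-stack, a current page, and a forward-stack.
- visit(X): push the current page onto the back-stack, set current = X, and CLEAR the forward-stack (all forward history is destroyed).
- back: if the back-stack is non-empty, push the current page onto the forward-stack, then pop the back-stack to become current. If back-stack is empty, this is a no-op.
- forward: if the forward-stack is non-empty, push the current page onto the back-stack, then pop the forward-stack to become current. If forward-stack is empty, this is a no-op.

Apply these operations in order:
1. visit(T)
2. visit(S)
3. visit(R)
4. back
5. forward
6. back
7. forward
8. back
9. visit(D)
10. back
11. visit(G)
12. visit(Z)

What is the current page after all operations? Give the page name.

After 1 (visit(T)): cur=T back=1 fwd=0
After 2 (visit(S)): cur=S back=2 fwd=0
After 3 (visit(R)): cur=R back=3 fwd=0
After 4 (back): cur=S back=2 fwd=1
After 5 (forward): cur=R back=3 fwd=0
After 6 (back): cur=S back=2 fwd=1
After 7 (forward): cur=R back=3 fwd=0
After 8 (back): cur=S back=2 fwd=1
After 9 (visit(D)): cur=D back=3 fwd=0
After 10 (back): cur=S back=2 fwd=1
After 11 (visit(G)): cur=G back=3 fwd=0
After 12 (visit(Z)): cur=Z back=4 fwd=0

Answer: Z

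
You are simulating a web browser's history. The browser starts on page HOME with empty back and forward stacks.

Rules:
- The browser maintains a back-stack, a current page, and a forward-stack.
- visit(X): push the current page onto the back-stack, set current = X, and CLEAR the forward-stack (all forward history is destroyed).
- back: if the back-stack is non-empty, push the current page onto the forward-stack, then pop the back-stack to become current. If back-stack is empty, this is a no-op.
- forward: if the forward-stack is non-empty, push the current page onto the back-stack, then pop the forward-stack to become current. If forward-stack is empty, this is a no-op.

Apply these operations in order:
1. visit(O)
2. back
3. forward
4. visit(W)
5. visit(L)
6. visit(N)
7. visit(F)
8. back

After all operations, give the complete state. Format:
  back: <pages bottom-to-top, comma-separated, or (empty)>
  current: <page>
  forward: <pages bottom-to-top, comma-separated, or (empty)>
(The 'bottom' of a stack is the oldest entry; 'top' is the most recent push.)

After 1 (visit(O)): cur=O back=1 fwd=0
After 2 (back): cur=HOME back=0 fwd=1
After 3 (forward): cur=O back=1 fwd=0
After 4 (visit(W)): cur=W back=2 fwd=0
After 5 (visit(L)): cur=L back=3 fwd=0
After 6 (visit(N)): cur=N back=4 fwd=0
After 7 (visit(F)): cur=F back=5 fwd=0
After 8 (back): cur=N back=4 fwd=1

Answer: back: HOME,O,W,L
current: N
forward: F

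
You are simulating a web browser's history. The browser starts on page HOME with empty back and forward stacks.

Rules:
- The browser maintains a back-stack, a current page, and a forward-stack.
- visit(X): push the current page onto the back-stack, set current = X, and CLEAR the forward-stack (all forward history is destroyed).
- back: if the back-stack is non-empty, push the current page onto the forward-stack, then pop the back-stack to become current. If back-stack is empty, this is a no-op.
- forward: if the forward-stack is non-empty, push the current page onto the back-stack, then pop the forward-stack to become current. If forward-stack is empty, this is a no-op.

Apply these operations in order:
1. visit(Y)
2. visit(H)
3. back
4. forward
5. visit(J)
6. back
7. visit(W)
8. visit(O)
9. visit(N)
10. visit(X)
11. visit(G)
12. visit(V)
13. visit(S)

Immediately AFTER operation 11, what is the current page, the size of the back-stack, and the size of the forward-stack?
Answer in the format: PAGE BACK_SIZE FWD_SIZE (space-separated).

After 1 (visit(Y)): cur=Y back=1 fwd=0
After 2 (visit(H)): cur=H back=2 fwd=0
After 3 (back): cur=Y back=1 fwd=1
After 4 (forward): cur=H back=2 fwd=0
After 5 (visit(J)): cur=J back=3 fwd=0
After 6 (back): cur=H back=2 fwd=1
After 7 (visit(W)): cur=W back=3 fwd=0
After 8 (visit(O)): cur=O back=4 fwd=0
After 9 (visit(N)): cur=N back=5 fwd=0
After 10 (visit(X)): cur=X back=6 fwd=0
After 11 (visit(G)): cur=G back=7 fwd=0

G 7 0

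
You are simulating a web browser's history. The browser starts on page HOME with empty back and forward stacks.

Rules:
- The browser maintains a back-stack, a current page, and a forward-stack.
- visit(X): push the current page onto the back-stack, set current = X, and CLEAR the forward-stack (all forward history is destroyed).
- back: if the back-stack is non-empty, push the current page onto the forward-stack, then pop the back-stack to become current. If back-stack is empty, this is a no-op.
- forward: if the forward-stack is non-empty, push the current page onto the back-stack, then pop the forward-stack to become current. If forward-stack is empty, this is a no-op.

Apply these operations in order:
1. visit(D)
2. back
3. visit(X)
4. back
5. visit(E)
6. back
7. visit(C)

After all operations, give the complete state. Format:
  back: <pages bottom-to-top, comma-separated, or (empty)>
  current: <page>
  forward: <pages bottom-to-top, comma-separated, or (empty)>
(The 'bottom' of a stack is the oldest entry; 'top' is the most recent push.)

Answer: back: HOME
current: C
forward: (empty)

Derivation:
After 1 (visit(D)): cur=D back=1 fwd=0
After 2 (back): cur=HOME back=0 fwd=1
After 3 (visit(X)): cur=X back=1 fwd=0
After 4 (back): cur=HOME back=0 fwd=1
After 5 (visit(E)): cur=E back=1 fwd=0
After 6 (back): cur=HOME back=0 fwd=1
After 7 (visit(C)): cur=C back=1 fwd=0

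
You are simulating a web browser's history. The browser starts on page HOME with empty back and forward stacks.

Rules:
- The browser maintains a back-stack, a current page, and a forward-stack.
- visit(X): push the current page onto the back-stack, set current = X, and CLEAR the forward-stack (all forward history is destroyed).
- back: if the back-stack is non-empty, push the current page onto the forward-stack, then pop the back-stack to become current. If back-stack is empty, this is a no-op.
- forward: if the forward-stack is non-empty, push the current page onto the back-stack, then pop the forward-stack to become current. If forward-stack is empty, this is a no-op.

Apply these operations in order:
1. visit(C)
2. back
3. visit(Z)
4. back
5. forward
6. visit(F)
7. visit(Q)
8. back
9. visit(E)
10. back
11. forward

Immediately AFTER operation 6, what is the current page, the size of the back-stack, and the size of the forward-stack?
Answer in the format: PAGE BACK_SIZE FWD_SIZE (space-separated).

After 1 (visit(C)): cur=C back=1 fwd=0
After 2 (back): cur=HOME back=0 fwd=1
After 3 (visit(Z)): cur=Z back=1 fwd=0
After 4 (back): cur=HOME back=0 fwd=1
After 5 (forward): cur=Z back=1 fwd=0
After 6 (visit(F)): cur=F back=2 fwd=0

F 2 0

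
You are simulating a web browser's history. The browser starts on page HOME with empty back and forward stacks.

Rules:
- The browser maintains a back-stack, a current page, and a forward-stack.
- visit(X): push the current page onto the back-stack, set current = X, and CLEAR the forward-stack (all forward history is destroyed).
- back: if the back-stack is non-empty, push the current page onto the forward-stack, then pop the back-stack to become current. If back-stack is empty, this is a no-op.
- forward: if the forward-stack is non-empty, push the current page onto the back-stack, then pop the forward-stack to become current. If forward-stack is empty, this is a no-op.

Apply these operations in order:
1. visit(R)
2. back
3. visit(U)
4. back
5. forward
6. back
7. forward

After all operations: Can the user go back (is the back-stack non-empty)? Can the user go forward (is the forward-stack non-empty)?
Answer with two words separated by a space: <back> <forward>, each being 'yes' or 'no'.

After 1 (visit(R)): cur=R back=1 fwd=0
After 2 (back): cur=HOME back=0 fwd=1
After 3 (visit(U)): cur=U back=1 fwd=0
After 4 (back): cur=HOME back=0 fwd=1
After 5 (forward): cur=U back=1 fwd=0
After 6 (back): cur=HOME back=0 fwd=1
After 7 (forward): cur=U back=1 fwd=0

Answer: yes no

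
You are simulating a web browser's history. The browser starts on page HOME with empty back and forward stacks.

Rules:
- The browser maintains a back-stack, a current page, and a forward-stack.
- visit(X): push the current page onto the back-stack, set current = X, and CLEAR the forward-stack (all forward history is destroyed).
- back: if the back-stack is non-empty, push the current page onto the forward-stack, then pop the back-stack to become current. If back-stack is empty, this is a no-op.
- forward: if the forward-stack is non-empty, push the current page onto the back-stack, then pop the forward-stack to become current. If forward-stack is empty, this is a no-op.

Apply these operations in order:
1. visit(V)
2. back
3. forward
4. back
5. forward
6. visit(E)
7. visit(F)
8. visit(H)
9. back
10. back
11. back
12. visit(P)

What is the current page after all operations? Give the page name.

After 1 (visit(V)): cur=V back=1 fwd=0
After 2 (back): cur=HOME back=0 fwd=1
After 3 (forward): cur=V back=1 fwd=0
After 4 (back): cur=HOME back=0 fwd=1
After 5 (forward): cur=V back=1 fwd=0
After 6 (visit(E)): cur=E back=2 fwd=0
After 7 (visit(F)): cur=F back=3 fwd=0
After 8 (visit(H)): cur=H back=4 fwd=0
After 9 (back): cur=F back=3 fwd=1
After 10 (back): cur=E back=2 fwd=2
After 11 (back): cur=V back=1 fwd=3
After 12 (visit(P)): cur=P back=2 fwd=0

Answer: P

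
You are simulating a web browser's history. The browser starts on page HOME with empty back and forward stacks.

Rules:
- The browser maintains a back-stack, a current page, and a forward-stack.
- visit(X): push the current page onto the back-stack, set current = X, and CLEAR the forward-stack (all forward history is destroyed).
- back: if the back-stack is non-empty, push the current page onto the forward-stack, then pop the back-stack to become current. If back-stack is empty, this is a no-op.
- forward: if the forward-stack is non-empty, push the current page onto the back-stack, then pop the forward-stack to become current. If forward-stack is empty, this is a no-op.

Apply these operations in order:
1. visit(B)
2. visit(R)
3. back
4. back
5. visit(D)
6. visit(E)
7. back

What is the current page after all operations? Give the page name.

After 1 (visit(B)): cur=B back=1 fwd=0
After 2 (visit(R)): cur=R back=2 fwd=0
After 3 (back): cur=B back=1 fwd=1
After 4 (back): cur=HOME back=0 fwd=2
After 5 (visit(D)): cur=D back=1 fwd=0
After 6 (visit(E)): cur=E back=2 fwd=0
After 7 (back): cur=D back=1 fwd=1

Answer: D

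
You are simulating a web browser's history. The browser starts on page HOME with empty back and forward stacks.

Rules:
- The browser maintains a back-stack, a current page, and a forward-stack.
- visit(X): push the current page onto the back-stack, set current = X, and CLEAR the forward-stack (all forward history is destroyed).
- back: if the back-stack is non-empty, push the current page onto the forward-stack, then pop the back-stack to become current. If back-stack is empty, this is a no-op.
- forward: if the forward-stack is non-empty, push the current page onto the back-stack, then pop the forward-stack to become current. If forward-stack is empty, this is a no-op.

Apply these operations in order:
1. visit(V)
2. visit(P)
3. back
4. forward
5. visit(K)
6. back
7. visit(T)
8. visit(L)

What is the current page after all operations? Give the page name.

Answer: L

Derivation:
After 1 (visit(V)): cur=V back=1 fwd=0
After 2 (visit(P)): cur=P back=2 fwd=0
After 3 (back): cur=V back=1 fwd=1
After 4 (forward): cur=P back=2 fwd=0
After 5 (visit(K)): cur=K back=3 fwd=0
After 6 (back): cur=P back=2 fwd=1
After 7 (visit(T)): cur=T back=3 fwd=0
After 8 (visit(L)): cur=L back=4 fwd=0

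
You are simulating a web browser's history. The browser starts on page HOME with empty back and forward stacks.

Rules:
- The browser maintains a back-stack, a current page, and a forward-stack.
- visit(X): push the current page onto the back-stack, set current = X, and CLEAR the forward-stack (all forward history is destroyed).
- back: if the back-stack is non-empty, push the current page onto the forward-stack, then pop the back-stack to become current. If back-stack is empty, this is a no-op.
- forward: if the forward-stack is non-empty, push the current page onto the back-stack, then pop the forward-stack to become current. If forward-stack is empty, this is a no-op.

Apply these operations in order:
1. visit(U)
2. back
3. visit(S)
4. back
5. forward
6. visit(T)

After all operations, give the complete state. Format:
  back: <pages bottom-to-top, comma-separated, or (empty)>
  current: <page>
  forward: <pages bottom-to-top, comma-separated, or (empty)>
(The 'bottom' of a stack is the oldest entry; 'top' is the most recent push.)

Answer: back: HOME,S
current: T
forward: (empty)

Derivation:
After 1 (visit(U)): cur=U back=1 fwd=0
After 2 (back): cur=HOME back=0 fwd=1
After 3 (visit(S)): cur=S back=1 fwd=0
After 4 (back): cur=HOME back=0 fwd=1
After 5 (forward): cur=S back=1 fwd=0
After 6 (visit(T)): cur=T back=2 fwd=0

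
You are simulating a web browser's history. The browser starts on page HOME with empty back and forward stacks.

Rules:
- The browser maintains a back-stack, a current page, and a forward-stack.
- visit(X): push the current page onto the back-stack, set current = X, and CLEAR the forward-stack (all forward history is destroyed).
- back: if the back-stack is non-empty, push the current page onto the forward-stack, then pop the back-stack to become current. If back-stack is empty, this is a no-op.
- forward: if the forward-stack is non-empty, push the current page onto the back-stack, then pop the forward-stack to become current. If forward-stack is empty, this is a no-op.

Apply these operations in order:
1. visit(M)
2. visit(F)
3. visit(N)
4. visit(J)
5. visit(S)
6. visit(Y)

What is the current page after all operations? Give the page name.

Answer: Y

Derivation:
After 1 (visit(M)): cur=M back=1 fwd=0
After 2 (visit(F)): cur=F back=2 fwd=0
After 3 (visit(N)): cur=N back=3 fwd=0
After 4 (visit(J)): cur=J back=4 fwd=0
After 5 (visit(S)): cur=S back=5 fwd=0
After 6 (visit(Y)): cur=Y back=6 fwd=0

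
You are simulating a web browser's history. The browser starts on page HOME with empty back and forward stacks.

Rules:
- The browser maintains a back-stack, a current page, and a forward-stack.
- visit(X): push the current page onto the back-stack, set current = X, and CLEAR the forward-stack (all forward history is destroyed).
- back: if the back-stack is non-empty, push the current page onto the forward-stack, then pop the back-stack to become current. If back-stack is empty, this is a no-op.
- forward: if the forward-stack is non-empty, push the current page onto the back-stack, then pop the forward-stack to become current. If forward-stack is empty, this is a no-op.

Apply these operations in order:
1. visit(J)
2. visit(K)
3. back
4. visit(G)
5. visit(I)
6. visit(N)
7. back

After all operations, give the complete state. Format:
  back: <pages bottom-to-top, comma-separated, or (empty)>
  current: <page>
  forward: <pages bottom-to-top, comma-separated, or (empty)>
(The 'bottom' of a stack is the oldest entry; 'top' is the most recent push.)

Answer: back: HOME,J,G
current: I
forward: N

Derivation:
After 1 (visit(J)): cur=J back=1 fwd=0
After 2 (visit(K)): cur=K back=2 fwd=0
After 3 (back): cur=J back=1 fwd=1
After 4 (visit(G)): cur=G back=2 fwd=0
After 5 (visit(I)): cur=I back=3 fwd=0
After 6 (visit(N)): cur=N back=4 fwd=0
After 7 (back): cur=I back=3 fwd=1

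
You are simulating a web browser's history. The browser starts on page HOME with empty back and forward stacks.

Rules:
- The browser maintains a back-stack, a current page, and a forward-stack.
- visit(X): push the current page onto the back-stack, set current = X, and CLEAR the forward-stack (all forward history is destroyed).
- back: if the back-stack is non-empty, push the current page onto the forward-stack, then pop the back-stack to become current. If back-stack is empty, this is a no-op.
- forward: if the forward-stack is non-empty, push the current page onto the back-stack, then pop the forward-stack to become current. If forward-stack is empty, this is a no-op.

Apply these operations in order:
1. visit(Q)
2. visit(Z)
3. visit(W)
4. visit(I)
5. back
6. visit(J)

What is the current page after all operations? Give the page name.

After 1 (visit(Q)): cur=Q back=1 fwd=0
After 2 (visit(Z)): cur=Z back=2 fwd=0
After 3 (visit(W)): cur=W back=3 fwd=0
After 4 (visit(I)): cur=I back=4 fwd=0
After 5 (back): cur=W back=3 fwd=1
After 6 (visit(J)): cur=J back=4 fwd=0

Answer: J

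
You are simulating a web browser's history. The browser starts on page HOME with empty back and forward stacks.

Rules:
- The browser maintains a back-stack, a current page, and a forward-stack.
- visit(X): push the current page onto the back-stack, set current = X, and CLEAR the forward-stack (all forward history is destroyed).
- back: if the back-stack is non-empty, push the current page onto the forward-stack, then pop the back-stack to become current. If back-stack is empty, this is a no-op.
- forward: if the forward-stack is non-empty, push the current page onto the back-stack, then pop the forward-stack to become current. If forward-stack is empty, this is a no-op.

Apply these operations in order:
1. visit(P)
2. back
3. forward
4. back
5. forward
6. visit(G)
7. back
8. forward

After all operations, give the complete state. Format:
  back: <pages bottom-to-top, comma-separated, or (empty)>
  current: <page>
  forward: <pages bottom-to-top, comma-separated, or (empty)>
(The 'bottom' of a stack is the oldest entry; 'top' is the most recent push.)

Answer: back: HOME,P
current: G
forward: (empty)

Derivation:
After 1 (visit(P)): cur=P back=1 fwd=0
After 2 (back): cur=HOME back=0 fwd=1
After 3 (forward): cur=P back=1 fwd=0
After 4 (back): cur=HOME back=0 fwd=1
After 5 (forward): cur=P back=1 fwd=0
After 6 (visit(G)): cur=G back=2 fwd=0
After 7 (back): cur=P back=1 fwd=1
After 8 (forward): cur=G back=2 fwd=0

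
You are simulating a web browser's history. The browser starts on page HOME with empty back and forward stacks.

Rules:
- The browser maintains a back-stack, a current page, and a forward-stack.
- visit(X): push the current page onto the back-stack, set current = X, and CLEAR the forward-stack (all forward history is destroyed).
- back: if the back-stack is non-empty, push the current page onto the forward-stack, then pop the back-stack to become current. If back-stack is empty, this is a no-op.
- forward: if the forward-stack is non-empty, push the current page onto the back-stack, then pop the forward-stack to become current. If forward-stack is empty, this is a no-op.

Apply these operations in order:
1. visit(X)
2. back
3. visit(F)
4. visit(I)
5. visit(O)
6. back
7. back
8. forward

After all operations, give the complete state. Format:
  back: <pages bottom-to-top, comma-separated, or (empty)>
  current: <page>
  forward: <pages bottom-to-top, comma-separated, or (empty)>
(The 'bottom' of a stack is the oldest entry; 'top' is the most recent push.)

After 1 (visit(X)): cur=X back=1 fwd=0
After 2 (back): cur=HOME back=0 fwd=1
After 3 (visit(F)): cur=F back=1 fwd=0
After 4 (visit(I)): cur=I back=2 fwd=0
After 5 (visit(O)): cur=O back=3 fwd=0
After 6 (back): cur=I back=2 fwd=1
After 7 (back): cur=F back=1 fwd=2
After 8 (forward): cur=I back=2 fwd=1

Answer: back: HOME,F
current: I
forward: O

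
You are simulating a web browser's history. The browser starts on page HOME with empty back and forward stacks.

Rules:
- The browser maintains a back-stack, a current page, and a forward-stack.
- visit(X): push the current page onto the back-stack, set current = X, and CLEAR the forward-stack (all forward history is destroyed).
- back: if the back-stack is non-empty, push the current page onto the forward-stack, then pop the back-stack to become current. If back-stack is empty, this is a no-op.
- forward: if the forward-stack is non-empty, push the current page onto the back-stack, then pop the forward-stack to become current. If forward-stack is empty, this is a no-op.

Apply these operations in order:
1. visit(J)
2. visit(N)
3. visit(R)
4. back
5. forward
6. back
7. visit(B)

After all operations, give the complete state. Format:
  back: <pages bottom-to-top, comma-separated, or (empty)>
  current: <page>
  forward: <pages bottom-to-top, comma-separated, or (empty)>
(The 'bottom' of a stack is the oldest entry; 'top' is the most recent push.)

After 1 (visit(J)): cur=J back=1 fwd=0
After 2 (visit(N)): cur=N back=2 fwd=0
After 3 (visit(R)): cur=R back=3 fwd=0
After 4 (back): cur=N back=2 fwd=1
After 5 (forward): cur=R back=3 fwd=0
After 6 (back): cur=N back=2 fwd=1
After 7 (visit(B)): cur=B back=3 fwd=0

Answer: back: HOME,J,N
current: B
forward: (empty)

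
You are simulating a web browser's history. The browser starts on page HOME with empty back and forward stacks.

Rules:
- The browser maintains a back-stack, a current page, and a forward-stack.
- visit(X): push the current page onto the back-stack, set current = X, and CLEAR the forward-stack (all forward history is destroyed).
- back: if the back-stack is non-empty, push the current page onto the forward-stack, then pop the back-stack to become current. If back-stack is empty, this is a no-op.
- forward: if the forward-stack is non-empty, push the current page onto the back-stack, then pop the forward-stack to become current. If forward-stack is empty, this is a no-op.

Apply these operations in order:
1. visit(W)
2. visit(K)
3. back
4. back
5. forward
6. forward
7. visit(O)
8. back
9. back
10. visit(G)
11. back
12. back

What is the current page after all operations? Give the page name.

Answer: HOME

Derivation:
After 1 (visit(W)): cur=W back=1 fwd=0
After 2 (visit(K)): cur=K back=2 fwd=0
After 3 (back): cur=W back=1 fwd=1
After 4 (back): cur=HOME back=0 fwd=2
After 5 (forward): cur=W back=1 fwd=1
After 6 (forward): cur=K back=2 fwd=0
After 7 (visit(O)): cur=O back=3 fwd=0
After 8 (back): cur=K back=2 fwd=1
After 9 (back): cur=W back=1 fwd=2
After 10 (visit(G)): cur=G back=2 fwd=0
After 11 (back): cur=W back=1 fwd=1
After 12 (back): cur=HOME back=0 fwd=2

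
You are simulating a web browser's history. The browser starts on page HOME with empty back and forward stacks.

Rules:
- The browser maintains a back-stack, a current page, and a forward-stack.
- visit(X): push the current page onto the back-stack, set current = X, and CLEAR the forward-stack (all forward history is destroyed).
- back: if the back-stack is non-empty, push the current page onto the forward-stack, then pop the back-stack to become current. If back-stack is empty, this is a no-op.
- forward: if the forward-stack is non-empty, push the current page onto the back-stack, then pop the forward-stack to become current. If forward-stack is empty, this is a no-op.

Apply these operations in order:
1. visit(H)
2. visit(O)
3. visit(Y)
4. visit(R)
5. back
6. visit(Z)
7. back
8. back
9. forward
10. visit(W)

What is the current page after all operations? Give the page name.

After 1 (visit(H)): cur=H back=1 fwd=0
After 2 (visit(O)): cur=O back=2 fwd=0
After 3 (visit(Y)): cur=Y back=3 fwd=0
After 4 (visit(R)): cur=R back=4 fwd=0
After 5 (back): cur=Y back=3 fwd=1
After 6 (visit(Z)): cur=Z back=4 fwd=0
After 7 (back): cur=Y back=3 fwd=1
After 8 (back): cur=O back=2 fwd=2
After 9 (forward): cur=Y back=3 fwd=1
After 10 (visit(W)): cur=W back=4 fwd=0

Answer: W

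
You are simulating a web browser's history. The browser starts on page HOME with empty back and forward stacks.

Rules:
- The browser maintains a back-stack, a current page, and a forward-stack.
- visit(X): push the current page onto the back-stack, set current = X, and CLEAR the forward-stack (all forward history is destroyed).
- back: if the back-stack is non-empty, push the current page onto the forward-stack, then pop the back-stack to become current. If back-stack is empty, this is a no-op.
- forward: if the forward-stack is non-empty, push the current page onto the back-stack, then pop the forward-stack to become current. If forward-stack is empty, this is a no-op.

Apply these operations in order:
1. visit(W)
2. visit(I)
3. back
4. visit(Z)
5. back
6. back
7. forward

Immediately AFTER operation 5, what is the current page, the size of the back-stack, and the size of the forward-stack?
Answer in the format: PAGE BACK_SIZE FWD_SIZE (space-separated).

After 1 (visit(W)): cur=W back=1 fwd=0
After 2 (visit(I)): cur=I back=2 fwd=0
After 3 (back): cur=W back=1 fwd=1
After 4 (visit(Z)): cur=Z back=2 fwd=0
After 5 (back): cur=W back=1 fwd=1

W 1 1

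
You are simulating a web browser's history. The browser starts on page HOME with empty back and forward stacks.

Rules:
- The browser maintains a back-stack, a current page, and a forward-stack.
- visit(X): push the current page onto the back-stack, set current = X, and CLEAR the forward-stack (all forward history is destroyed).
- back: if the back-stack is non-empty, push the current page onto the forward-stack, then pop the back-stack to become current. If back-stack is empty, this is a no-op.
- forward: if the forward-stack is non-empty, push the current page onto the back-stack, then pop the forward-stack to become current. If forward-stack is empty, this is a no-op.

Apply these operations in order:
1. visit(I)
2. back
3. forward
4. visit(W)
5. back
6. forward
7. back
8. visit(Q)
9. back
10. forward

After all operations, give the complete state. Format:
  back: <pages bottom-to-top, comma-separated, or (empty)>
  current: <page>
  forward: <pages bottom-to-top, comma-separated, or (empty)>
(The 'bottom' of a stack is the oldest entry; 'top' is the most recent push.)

Answer: back: HOME,I
current: Q
forward: (empty)

Derivation:
After 1 (visit(I)): cur=I back=1 fwd=0
After 2 (back): cur=HOME back=0 fwd=1
After 3 (forward): cur=I back=1 fwd=0
After 4 (visit(W)): cur=W back=2 fwd=0
After 5 (back): cur=I back=1 fwd=1
After 6 (forward): cur=W back=2 fwd=0
After 7 (back): cur=I back=1 fwd=1
After 8 (visit(Q)): cur=Q back=2 fwd=0
After 9 (back): cur=I back=1 fwd=1
After 10 (forward): cur=Q back=2 fwd=0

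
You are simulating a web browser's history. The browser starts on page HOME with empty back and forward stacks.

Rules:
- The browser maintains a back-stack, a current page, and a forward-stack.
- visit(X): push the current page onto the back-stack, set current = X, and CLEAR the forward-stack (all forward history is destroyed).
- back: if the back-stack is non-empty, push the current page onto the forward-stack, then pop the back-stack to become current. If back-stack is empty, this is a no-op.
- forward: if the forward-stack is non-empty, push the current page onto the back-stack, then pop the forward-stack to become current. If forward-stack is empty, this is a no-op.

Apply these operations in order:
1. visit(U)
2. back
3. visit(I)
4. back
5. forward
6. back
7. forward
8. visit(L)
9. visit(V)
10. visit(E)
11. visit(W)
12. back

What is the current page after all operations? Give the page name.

After 1 (visit(U)): cur=U back=1 fwd=0
After 2 (back): cur=HOME back=0 fwd=1
After 3 (visit(I)): cur=I back=1 fwd=0
After 4 (back): cur=HOME back=0 fwd=1
After 5 (forward): cur=I back=1 fwd=0
After 6 (back): cur=HOME back=0 fwd=1
After 7 (forward): cur=I back=1 fwd=0
After 8 (visit(L)): cur=L back=2 fwd=0
After 9 (visit(V)): cur=V back=3 fwd=0
After 10 (visit(E)): cur=E back=4 fwd=0
After 11 (visit(W)): cur=W back=5 fwd=0
After 12 (back): cur=E back=4 fwd=1

Answer: E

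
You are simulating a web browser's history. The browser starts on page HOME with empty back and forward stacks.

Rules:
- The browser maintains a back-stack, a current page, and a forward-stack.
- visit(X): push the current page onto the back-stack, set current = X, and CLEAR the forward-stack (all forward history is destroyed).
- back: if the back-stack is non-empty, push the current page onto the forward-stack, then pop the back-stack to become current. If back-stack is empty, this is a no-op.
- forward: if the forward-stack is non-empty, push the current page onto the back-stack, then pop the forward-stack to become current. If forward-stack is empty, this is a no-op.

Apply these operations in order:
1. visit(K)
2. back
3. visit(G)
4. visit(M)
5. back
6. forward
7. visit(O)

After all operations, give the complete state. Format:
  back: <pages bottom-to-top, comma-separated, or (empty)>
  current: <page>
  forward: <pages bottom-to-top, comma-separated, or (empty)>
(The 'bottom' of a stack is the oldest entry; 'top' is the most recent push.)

Answer: back: HOME,G,M
current: O
forward: (empty)

Derivation:
After 1 (visit(K)): cur=K back=1 fwd=0
After 2 (back): cur=HOME back=0 fwd=1
After 3 (visit(G)): cur=G back=1 fwd=0
After 4 (visit(M)): cur=M back=2 fwd=0
After 5 (back): cur=G back=1 fwd=1
After 6 (forward): cur=M back=2 fwd=0
After 7 (visit(O)): cur=O back=3 fwd=0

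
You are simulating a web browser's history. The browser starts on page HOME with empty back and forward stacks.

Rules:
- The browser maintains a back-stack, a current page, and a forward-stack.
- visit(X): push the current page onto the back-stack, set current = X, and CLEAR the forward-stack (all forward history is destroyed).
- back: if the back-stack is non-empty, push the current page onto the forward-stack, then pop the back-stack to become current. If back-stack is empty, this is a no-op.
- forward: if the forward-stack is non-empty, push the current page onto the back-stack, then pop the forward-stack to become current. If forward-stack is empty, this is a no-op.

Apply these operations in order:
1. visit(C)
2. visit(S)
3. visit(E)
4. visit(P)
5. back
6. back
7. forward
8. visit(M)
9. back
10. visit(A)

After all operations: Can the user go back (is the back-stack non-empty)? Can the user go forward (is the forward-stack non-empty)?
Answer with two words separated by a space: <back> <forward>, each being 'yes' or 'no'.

Answer: yes no

Derivation:
After 1 (visit(C)): cur=C back=1 fwd=0
After 2 (visit(S)): cur=S back=2 fwd=0
After 3 (visit(E)): cur=E back=3 fwd=0
After 4 (visit(P)): cur=P back=4 fwd=0
After 5 (back): cur=E back=3 fwd=1
After 6 (back): cur=S back=2 fwd=2
After 7 (forward): cur=E back=3 fwd=1
After 8 (visit(M)): cur=M back=4 fwd=0
After 9 (back): cur=E back=3 fwd=1
After 10 (visit(A)): cur=A back=4 fwd=0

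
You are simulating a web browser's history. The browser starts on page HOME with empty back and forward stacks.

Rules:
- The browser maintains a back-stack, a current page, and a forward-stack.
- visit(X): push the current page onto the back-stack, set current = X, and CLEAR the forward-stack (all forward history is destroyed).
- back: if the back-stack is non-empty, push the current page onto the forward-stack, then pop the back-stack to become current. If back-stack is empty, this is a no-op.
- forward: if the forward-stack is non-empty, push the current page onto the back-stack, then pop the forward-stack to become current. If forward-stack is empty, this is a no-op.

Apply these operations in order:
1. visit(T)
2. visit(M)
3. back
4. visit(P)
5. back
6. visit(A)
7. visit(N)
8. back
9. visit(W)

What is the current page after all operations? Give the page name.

Answer: W

Derivation:
After 1 (visit(T)): cur=T back=1 fwd=0
After 2 (visit(M)): cur=M back=2 fwd=0
After 3 (back): cur=T back=1 fwd=1
After 4 (visit(P)): cur=P back=2 fwd=0
After 5 (back): cur=T back=1 fwd=1
After 6 (visit(A)): cur=A back=2 fwd=0
After 7 (visit(N)): cur=N back=3 fwd=0
After 8 (back): cur=A back=2 fwd=1
After 9 (visit(W)): cur=W back=3 fwd=0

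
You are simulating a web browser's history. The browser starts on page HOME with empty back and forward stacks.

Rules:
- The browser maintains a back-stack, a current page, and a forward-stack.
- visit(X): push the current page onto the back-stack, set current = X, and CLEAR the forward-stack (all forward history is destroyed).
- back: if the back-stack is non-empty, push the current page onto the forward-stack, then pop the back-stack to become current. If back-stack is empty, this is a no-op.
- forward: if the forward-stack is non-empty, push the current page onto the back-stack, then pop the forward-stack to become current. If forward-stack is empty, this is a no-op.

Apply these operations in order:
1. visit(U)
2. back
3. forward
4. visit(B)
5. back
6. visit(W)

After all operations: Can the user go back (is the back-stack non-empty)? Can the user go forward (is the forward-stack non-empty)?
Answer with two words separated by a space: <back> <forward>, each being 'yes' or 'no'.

Answer: yes no

Derivation:
After 1 (visit(U)): cur=U back=1 fwd=0
After 2 (back): cur=HOME back=0 fwd=1
After 3 (forward): cur=U back=1 fwd=0
After 4 (visit(B)): cur=B back=2 fwd=0
After 5 (back): cur=U back=1 fwd=1
After 6 (visit(W)): cur=W back=2 fwd=0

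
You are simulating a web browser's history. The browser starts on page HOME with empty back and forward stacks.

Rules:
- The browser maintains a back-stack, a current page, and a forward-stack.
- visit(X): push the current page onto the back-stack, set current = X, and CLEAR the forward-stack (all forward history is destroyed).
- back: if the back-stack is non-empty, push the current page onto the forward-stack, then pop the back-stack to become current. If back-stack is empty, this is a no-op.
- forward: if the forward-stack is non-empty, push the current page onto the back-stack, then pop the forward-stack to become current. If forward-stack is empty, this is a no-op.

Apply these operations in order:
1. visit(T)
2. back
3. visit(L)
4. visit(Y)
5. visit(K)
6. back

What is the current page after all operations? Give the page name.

Answer: Y

Derivation:
After 1 (visit(T)): cur=T back=1 fwd=0
After 2 (back): cur=HOME back=0 fwd=1
After 3 (visit(L)): cur=L back=1 fwd=0
After 4 (visit(Y)): cur=Y back=2 fwd=0
After 5 (visit(K)): cur=K back=3 fwd=0
After 6 (back): cur=Y back=2 fwd=1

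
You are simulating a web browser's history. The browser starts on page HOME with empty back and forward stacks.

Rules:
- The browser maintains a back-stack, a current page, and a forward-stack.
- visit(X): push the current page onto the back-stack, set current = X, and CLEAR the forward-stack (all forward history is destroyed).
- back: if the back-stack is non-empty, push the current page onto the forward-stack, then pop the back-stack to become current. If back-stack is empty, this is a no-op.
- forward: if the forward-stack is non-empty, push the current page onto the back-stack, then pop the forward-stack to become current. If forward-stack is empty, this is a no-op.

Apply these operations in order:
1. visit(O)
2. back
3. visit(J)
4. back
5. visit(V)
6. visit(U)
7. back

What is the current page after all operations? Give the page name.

Answer: V

Derivation:
After 1 (visit(O)): cur=O back=1 fwd=0
After 2 (back): cur=HOME back=0 fwd=1
After 3 (visit(J)): cur=J back=1 fwd=0
After 4 (back): cur=HOME back=0 fwd=1
After 5 (visit(V)): cur=V back=1 fwd=0
After 6 (visit(U)): cur=U back=2 fwd=0
After 7 (back): cur=V back=1 fwd=1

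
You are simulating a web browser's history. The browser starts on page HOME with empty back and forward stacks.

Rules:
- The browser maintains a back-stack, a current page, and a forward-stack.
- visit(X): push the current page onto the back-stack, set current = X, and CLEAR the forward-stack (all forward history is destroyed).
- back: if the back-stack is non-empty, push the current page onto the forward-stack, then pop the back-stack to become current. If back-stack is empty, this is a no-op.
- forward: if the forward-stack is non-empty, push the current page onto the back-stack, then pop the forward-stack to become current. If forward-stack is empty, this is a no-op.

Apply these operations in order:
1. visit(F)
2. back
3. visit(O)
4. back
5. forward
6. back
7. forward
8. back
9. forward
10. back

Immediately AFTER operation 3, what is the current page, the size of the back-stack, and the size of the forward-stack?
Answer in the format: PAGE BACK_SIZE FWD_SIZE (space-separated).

After 1 (visit(F)): cur=F back=1 fwd=0
After 2 (back): cur=HOME back=0 fwd=1
After 3 (visit(O)): cur=O back=1 fwd=0

O 1 0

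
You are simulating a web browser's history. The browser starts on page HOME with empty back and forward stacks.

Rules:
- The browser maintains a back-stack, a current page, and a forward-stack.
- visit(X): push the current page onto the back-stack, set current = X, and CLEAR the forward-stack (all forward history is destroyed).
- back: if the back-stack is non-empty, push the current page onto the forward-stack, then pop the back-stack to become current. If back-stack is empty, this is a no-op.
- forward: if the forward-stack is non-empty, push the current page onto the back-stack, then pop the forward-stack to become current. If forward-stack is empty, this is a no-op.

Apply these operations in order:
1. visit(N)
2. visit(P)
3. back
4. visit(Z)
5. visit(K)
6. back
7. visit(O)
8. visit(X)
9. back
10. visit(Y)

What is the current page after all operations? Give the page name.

Answer: Y

Derivation:
After 1 (visit(N)): cur=N back=1 fwd=0
After 2 (visit(P)): cur=P back=2 fwd=0
After 3 (back): cur=N back=1 fwd=1
After 4 (visit(Z)): cur=Z back=2 fwd=0
After 5 (visit(K)): cur=K back=3 fwd=0
After 6 (back): cur=Z back=2 fwd=1
After 7 (visit(O)): cur=O back=3 fwd=0
After 8 (visit(X)): cur=X back=4 fwd=0
After 9 (back): cur=O back=3 fwd=1
After 10 (visit(Y)): cur=Y back=4 fwd=0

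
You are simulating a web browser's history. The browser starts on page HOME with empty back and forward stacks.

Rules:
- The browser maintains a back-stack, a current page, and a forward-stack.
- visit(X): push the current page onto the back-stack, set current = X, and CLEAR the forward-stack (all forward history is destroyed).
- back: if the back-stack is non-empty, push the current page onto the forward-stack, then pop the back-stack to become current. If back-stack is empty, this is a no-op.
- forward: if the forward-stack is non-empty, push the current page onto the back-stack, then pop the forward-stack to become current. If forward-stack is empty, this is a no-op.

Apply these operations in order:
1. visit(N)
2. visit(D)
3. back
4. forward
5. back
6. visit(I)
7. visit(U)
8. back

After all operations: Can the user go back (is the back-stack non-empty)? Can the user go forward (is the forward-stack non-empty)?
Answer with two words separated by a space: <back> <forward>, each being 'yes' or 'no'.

Answer: yes yes

Derivation:
After 1 (visit(N)): cur=N back=1 fwd=0
After 2 (visit(D)): cur=D back=2 fwd=0
After 3 (back): cur=N back=1 fwd=1
After 4 (forward): cur=D back=2 fwd=0
After 5 (back): cur=N back=1 fwd=1
After 6 (visit(I)): cur=I back=2 fwd=0
After 7 (visit(U)): cur=U back=3 fwd=0
After 8 (back): cur=I back=2 fwd=1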